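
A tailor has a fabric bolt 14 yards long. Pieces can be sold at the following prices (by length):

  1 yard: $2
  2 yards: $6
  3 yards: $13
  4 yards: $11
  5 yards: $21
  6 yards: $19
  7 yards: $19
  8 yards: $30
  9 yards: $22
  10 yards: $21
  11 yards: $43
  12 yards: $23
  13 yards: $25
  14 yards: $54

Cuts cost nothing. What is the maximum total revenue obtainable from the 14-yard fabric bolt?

60

Build best[k] bottom-up: best[k] = max over allowed piece i of (p[i] + best[k−i]).
best[1] = 2
best[2] = max(2+2, 6+0) = 6
best[3] = max(2+6, 6+2, 13+0) = 13
best[4] = max(2+13, 6+6, 13+2, 11+0) = 15
best[5] = max(2+15, 6+13, 13+6, 11+2, 21+0) = 21
best[6] = max(2+21, 6+15, 13+13, 11+6, 21+2, 19+0) = 26
best[7] = max(2+26, 6+21, 13+15, …, 19+2, 19+0) = 28
best[8] = max(2+28, 6+26, 13+21, …, 19+2, 30+0) = 34
best[9] = max(2+34, 6+28, 13+26, …, 30+2, 22+0) = 39
best[10] = max(2+39, 6+34, 13+28, …, 22+2, 21+0) = 42
best[11] = max(2+42, 6+39, 13+34, …, 21+2, 43+0) = 47
best[12] = max(2+47, 6+42, 13+39, …, 43+2, 23+0) = 52
best[13] = max(2+52, 6+47, 13+42, …, 23+2, 25+0) = 55
best[14] = max(2+55, 6+52, 13+47, …, 25+2, 54+0) = 60
One optimal cutting: 5 + 3 + 3 + 3 → $21 + $13 + $13 + $13 = $60.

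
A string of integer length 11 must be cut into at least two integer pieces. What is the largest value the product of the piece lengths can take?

54

Define prod[k] = max over 1≤i<k of i · max(k−i, prod[k−i]); the inner max lets the remainder stay uncut if that's better.
prod[2] = 1*max(1,0) = 1*1 = 1
prod[3] = max(1*2, 2*1) = 2
prod[4] = max(1*3, 2*2, 3*1) = 4
prod[5] = max(1*4, 2*3, 3*2, 4*1) = 6
prod[6] = max(1*6, 2*4, 3*3, 4*2, 5*1) = 9
prod[7] = max(1*9, 2*6, 3*4, 4*3, 5*2, 6*1) = 12
prod[8] = max(1*12, 2*9, 3*6, …, 6*2, 7*1) = 18
prod[9] = max(1*18, 2*12, 3*9, …, 7*2, 8*1) = 27
prod[10] = max(1*27, 2*18, 3*12, …, 8*2, 9*1) = 36
prod[11] = max(1*36, 2*27, 3*18, …, 9*2, 10*1) = 54
One optimal split: 3 + 3 + 3 + 2; product 3*3*3*2 = 54.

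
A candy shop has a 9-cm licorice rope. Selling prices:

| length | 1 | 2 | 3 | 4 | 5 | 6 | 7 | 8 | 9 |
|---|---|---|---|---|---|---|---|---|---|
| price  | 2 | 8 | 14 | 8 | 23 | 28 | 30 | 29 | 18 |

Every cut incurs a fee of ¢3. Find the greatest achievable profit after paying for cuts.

Build r[k] bottom-up: r[k] = max over allowed piece i of (p[i] + r[k−i]) − 3 per cut.
r[1] = 2
r[2] = max(2+2-3, 8+0) = 8
r[3] = max(2+8-3, 8+2-3, 14+0) = 14
r[4] = max(2+14-3, 8+8-3, 14+2-3, 8+0) = 13
r[5] = max(2+13-3, 8+14-3, 14+8-3, 8+2-3, 23+0) = 23
r[6] = max(2+23-3, 8+13-3, 14+14-3, 8+8-3, 23+2-3, 28+0) = 28
r[7] = max(2+28-3, 8+23-3, 14+13-3, …, 28+2-3, 30+0) = 30
r[8] = max(2+30-3, 8+28-3, 14+23-3, …, 30+2-3, 29+0) = 34
r[9] = max(2+34-3, 8+30-3, 14+28-3, …, 29+2-3, 18+0) = 39
One optimal plan: pieces 6 + 3 (1 cut) → ¢42 − ¢3 = ¢39.

39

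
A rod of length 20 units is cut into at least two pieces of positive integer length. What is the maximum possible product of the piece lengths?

1458

Define prod[k] = max over 1≤i<k of i · max(k−i, prod[k−i]); the inner max lets the remainder stay uncut if that's better.
prod[2] = 1·max(1,0) = 1·1 = 1
prod[3] = 1·max(2,1) = 1·2 = 2
prod[4] = 2·max(2,1) = 2·2 = 4
prod[5] = 2·max(3,2) = 2·3 = 6
prod[6] = 3·max(3,2) = 3·3 = 9
prod[7] = 2·max(5,6) = 2·6 = 12
prod[8] = 2·max(6,9) = 2·9 = 18
prod[9] = 3·max(6,9) = 3·9 = 27
prod[10] = 2·max(8,18) = 2·18 = 36
prod[11] = 2·max(9,27) = 2·27 = 54
prod[12] = 3·max(9,27) = 3·27 = 81
prod[13] = 2·max(11,54) = 2·54 = 108
prod[14] = 2·max(12,81) = 2·81 = 162
prod[15] = 3·max(12,81) = 3·81 = 243
prod[16] = 2·max(14,162) = 2·162 = 324
prod[17] = 2·max(15,243) = 2·243 = 486
prod[18] = 3·max(15,243) = 3·243 = 729
prod[19] = 2·max(17,486) = 2·486 = 972
prod[20] = 2·max(18,729) = 2·729 = 1458
One optimal split: 3 + 3 + 3 + 3 + 3 + 3 + 2; product 3·3·3·3·3·3·2 = 1458.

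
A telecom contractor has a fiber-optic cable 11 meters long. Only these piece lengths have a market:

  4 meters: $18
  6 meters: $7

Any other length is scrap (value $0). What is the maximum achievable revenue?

Let f[k] be the best obtainable value from length k. For each k, try every first piece i and keep the best of price[i] + f[k−i].
f[1] = 0
f[2] = 0
f[3] = 0
f[4] = 18
f[5] = 18
f[6] = max(18+0, 7+0) = 18
f[7] = max(18+0, 7+0) = 18
f[8] = max(18+18, 7+0) = 36
f[9] = max(18+18, 7+0) = 36
f[10] = max(18+18, 7+18) = 36
f[11] = max(18+18, 7+18) = 36
One optimal cutting: pieces 4 + 4 with 3 meters of scrap → $36.

36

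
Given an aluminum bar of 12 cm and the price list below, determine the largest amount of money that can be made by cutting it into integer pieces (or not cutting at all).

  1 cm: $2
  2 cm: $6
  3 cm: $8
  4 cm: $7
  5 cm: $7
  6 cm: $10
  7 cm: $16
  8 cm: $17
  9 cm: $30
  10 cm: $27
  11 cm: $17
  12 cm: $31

38

Build R[k] bottom-up: R[k] = max over allowed piece i of (p[i] + R[k−i]).
R[1] = 2
R[2] = max(2+2, 6+0) = 6
R[3] = max(2+6, 6+2, 8+0) = 8
R[4] = max(2+8, 6+6, 8+2, 7+0) = 12
R[5] = max(2+12, 6+8, 8+6, 7+2, 7+0) = 14
R[6] = max(2+14, 6+12, 8+8, 7+6, 7+2, 10+0) = 18
R[7] = max(2+18, 6+14, 8+12, …, 10+2, 16+0) = 20
R[8] = max(2+20, 6+18, 8+14, …, 16+2, 17+0) = 24
R[9] = max(2+24, 6+20, 8+18, …, 17+2, 30+0) = 30
R[10] = max(2+30, 6+24, 8+20, …, 30+2, 27+0) = 32
R[11] = max(2+32, 6+30, 8+24, …, 27+2, 17+0) = 36
R[12] = max(2+36, 6+32, 8+30, …, 17+2, 31+0) = 38
One optimal cutting: 9 + 2 + 1 → $30 + $6 + $2 = $38.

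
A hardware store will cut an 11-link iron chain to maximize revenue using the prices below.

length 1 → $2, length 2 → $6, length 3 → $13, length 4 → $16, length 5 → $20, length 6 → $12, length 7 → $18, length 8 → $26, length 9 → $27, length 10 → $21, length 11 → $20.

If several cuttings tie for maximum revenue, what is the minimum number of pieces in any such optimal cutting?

3

Consider every possible first cut. r[k] is the best of p[i]+r[k−i] over all sellable i≤k.
r[1] = 2
r[2] = 6
r[3] = 13
r[4] = 16
r[5] = 20
r[6] = 26  (first piece 3, then r[3]=13)
r[7] = 29  (first piece 3, then r[4]=16)
r[8] = 33  (first piece 3, then r[5]=20)
r[9] = 39  (first piece 3, then r[6]=26)
r[10] = 42  (first piece 3, then r[7]=29)
r[11] = 46  (first piece 3, then r[8]=33)
Maximum revenue is $46.
Now minimize piece count subject to staying optimal: for each k, pieces[k] = 1 + min over i with p[i]+r[k−i]=r[k] of pieces[k−i].
pieces[8] = 2
pieces[9] = 3
pieces[10] = 3
pieces[11] = 3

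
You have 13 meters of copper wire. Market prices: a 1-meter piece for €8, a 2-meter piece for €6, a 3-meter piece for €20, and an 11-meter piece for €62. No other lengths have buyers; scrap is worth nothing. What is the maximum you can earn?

Let best[k] be the best obtainable value from length k. For each k, try every first piece i and keep the best of price[i] + best[k−i].
best[1] = 8
best[2] = 16  (first piece 1, then best[1]=8)
best[3] = 24  (first piece 1, then best[2]=16)
best[4] = 32  (first piece 1, then best[3]=24)
best[5] = 40  (first piece 1, then best[4]=32)
best[6] = 48  (first piece 1, then best[5]=40)
best[7] = 56  (first piece 1, then best[6]=48)
best[8] = 64  (first piece 1, then best[7]=56)
best[9] = 72  (first piece 1, then best[8]=64)
best[10] = 80  (first piece 1, then best[9]=72)
best[11] = 88  (first piece 1, then best[10]=80)
best[12] = 96  (first piece 1, then best[11]=88)
best[13] = 104  (first piece 1, then best[12]=96)
One optimal cutting: 1 + 1 + 1 + 1 + 1 + 1 + 1 + 1 + 1 + 1 + 1 + 1 + 1 → €104.

104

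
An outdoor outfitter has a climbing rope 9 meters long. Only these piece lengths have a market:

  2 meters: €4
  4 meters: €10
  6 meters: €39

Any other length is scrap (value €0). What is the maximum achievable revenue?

Consider every possible first cut. r[k] is the best of p[i]+r[k−i] over all sellable i≤k.
r[1] = 0
r[2] = 4
r[3] = 4
r[4] = 10
r[5] = 10
r[6] = 39
r[7] = 39
r[8] = 43  (first piece 2, then r[6]=39)
r[9] = 43
One optimal cutting: pieces 6 + 2 with 1 meter of scrap → €43.

43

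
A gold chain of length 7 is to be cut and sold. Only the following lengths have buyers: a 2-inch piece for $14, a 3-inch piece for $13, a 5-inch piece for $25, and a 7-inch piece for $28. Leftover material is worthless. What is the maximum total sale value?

42

Let best[k] be the best obtainable value from length k. For each k, try every first piece i and keep the best of price[i] + best[k−i].
best[1] = 0
best[2] = 14
best[3] = max(14+0, 13+0) = 14
best[4] = max(14+14, 13+0) = 28
best[5] = max(14+14, 13+14, 25+0) = 28
best[6] = max(14+28, 13+14, 25+0) = 42
best[7] = max(14+28, 13+28, 25+14, 28+0) = 42
One optimal cutting: pieces 2 + 2 + 2 with 1 inch of scrap → $42.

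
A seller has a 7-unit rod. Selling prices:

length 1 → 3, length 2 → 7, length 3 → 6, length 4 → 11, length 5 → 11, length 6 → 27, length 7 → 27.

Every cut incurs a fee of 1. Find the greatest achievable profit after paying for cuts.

29

Let r[k] be the best obtainable value from length k. For each k, try every first piece i and keep the best of price[i] + r[k−i] minus the 1 cut fee when i<k.
r[1] = 3
r[2] = max(3+3-1, 7+0) = 7
r[3] = max(3+7-1, 7+3-1, 6+0) = 9
r[4] = max(3+9-1, 7+7-1, 6+3-1, 11+0) = 13
r[5] = max(3+13-1, 7+9-1, 6+7-1, 11+3-1, 11+0) = 15
r[6] = max(3+15-1, 7+13-1, 6+9-1, 11+7-1, 11+3-1, 27+0) = 27
r[7] = max(3+27-1, 7+15-1, 6+13-1, …, 27+3-1, 27+0) = 29
One optimal plan: pieces 6 + 1 (1 cut) → 30 − 1 = 29.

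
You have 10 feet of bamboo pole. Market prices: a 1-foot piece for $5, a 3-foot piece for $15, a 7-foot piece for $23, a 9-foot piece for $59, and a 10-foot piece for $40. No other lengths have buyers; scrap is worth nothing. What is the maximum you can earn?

Let r[k] be the best obtainable value from length k. For each k, try every first piece i and keep the best of price[i] + r[k−i].
r[1] = 5
r[2] = 10  (first piece 1, then r[1]=5)
r[3] = max(5+10, 15+0) = 15
r[4] = max(5+15, 15+5) = 20
r[5] = max(5+20, 15+10) = 25
r[6] = max(5+25, 15+15) = 30
r[7] = max(5+30, 15+20, 23+0) = 35
r[8] = max(5+35, 15+25, 23+5) = 40
r[9] = max(5+40, 15+30, 23+10, 59+0) = 59
r[10] = max(5+59, 15+35, 23+15, 59+5, 40+0) = 64
One optimal cutting: 9 + 1 → $64.

64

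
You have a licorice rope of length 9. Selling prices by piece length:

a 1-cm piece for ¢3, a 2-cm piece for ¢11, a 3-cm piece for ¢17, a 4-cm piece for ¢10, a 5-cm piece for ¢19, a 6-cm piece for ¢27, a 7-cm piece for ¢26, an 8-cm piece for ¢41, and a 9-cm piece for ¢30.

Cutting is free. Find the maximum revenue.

Build r[k] bottom-up: r[k] = max over allowed piece i of (p[i] + r[k−i]).
r[1] = 3
r[2] = max(3+3, 11+0) = 11
r[3] = max(3+11, 11+3, 17+0) = 17
r[4] = max(3+17, 11+11, 17+3, 10+0) = 22
r[5] = max(3+22, 11+17, 17+11, 10+3, 19+0) = 28
r[6] = max(3+28, 11+22, 17+17, 10+11, 19+3, 27+0) = 34
r[7] = max(3+34, 11+28, 17+22, …, 27+3, 26+0) = 39
r[8] = max(3+39, 11+34, 17+28, …, 26+3, 41+0) = 45
r[9] = max(3+45, 11+39, 17+34, …, 41+3, 30+0) = 51
One optimal cutting: 3 + 3 + 3 → ¢17 + ¢17 + ¢17 = ¢51.

51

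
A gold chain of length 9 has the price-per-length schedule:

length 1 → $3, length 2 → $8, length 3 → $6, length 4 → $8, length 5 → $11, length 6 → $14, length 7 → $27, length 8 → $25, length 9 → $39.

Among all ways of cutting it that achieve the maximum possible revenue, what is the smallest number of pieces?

1

Let r[k] be the best obtainable value from length k. For each k, try every first piece i and keep the best of price[i] + r[k−i].
r[1] = 3
r[2] = 8
r[3] = 11  (first piece 1, then r[2]=8)
r[4] = 16  (first piece 2, then r[2]=8)
r[5] = 19  (first piece 1, then r[4]=16)
r[6] = 24  (first piece 2, then r[4]=16)
r[7] = 27  (first piece 1, then r[6]=24)
r[8] = 32  (first piece 2, then r[6]=24)
r[9] = 39
Maximum revenue is $39.
Now minimize piece count subject to staying optimal: for each k, pieces[k] = 1 + min over i with p[i]+r[k−i]=r[k] of pieces[k−i].
pieces[6] = 3
pieces[7] = 1
pieces[8] = 4
pieces[9] = 1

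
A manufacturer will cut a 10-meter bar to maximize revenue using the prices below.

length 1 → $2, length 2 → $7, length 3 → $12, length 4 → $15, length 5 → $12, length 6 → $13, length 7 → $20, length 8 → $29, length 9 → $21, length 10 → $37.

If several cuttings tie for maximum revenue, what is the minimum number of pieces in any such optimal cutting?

3

Let r[k] be the best obtainable value from length k. For each k, try every first piece i and keep the best of price[i] + r[k−i].
r[1] = 2
r[2] = 7
r[3] = 12
r[4] = 15
r[5] = 19  (first piece 2, then r[3]=12)
r[6] = 24  (first piece 3, then r[3]=12)
r[7] = 27  (first piece 3, then r[4]=15)
r[8] = 31  (first piece 2, then r[6]=24)
r[9] = 36  (first piece 3, then r[6]=24)
r[10] = 39  (first piece 3, then r[7]=27)
Maximum revenue is $39.
Now minimize piece count subject to staying optimal: for each k, pieces[k] = 1 + min over i with p[i]+r[k−i]=r[k] of pieces[k−i].
pieces[7] = 2
pieces[8] = 3
pieces[9] = 3
pieces[10] = 3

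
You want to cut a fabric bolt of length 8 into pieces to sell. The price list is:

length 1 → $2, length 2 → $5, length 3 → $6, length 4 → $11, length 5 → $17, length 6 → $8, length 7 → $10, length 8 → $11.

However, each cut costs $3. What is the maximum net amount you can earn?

Let r[k] be the best obtainable value from length k. For each k, try every first piece i and keep the best of price[i] + r[k−i] minus the 3 cut fee when i<k.
r[1] = 2
r[2] = 5
r[3] = 6
r[4] = 11
r[5] = 17
r[6] = 16  (first piece 1, then r[5]=17)
r[7] = 19  (first piece 2, then r[5]=17)
r[8] = 20  (first piece 3, then r[5]=17)
One optimal plan: pieces 5 + 3 (1 cut) → $23 − $3 = $20.

20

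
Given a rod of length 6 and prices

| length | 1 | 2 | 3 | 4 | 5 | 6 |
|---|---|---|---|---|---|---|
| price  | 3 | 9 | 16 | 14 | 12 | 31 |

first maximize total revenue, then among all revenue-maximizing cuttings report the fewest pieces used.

Let r[k] be the best obtainable value from length k. For each k, try every first piece i and keep the best of price[i] + r[k−i].
r[1] = 3
r[2] = max(3+3, 9+0) = 9
r[3] = max(3+9, 9+3, 16+0) = 16
r[4] = max(3+16, 9+9, 16+3, 14+0) = 19
r[5] = max(3+19, 9+16, 16+9, 14+3, 12+0) = 25
r[6] = max(3+25, 9+19, 16+16, 14+9, 12+3, 31+0) = 32
Maximum revenue is €32.
Now minimize piece count subject to staying optimal: for each k, pieces[k] = 1 + min over i with p[i]+r[k−i]=r[k] of pieces[k−i].
pieces[3] = 1
pieces[4] = 2
pieces[5] = 2
pieces[6] = 2

2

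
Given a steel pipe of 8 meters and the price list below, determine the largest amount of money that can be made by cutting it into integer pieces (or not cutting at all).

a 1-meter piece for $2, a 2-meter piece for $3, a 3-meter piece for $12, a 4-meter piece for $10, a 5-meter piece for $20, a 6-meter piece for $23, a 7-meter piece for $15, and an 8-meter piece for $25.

32

Consider every possible first cut. v[k] is the best of p[i]+v[k−i] over all sellable i≤k.
v[1] = 2
v[2] = max(2+2, 3+0) = 4
v[3] = max(2+4, 3+2, 12+0) = 12
v[4] = max(2+12, 3+4, 12+2, 10+0) = 14
v[5] = max(2+14, 3+12, 12+4, 10+2, 20+0) = 20
v[6] = max(2+20, 3+14, 12+12, 10+4, 20+2, 23+0) = 24
v[7] = max(2+24, 3+20, 12+14, …, 23+2, 15+0) = 26
v[8] = max(2+26, 3+24, 12+20, …, 15+2, 25+0) = 32
One optimal cutting: 5 + 3 → $20 + $12 = $32.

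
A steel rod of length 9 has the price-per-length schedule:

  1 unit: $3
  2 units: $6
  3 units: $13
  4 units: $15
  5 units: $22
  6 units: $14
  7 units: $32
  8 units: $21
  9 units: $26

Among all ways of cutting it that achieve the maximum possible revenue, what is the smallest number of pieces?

3

Consider every possible first cut. r[k] is the best of p[i]+r[k−i] over all sellable i≤k.
r[1] = 3
r[2] = max(3+3, 6+0) = 6
r[3] = max(3+6, 6+3, 13+0) = 13
r[4] = max(3+13, 6+6, 13+3, 15+0) = 16
r[5] = max(3+16, 6+13, 13+6, 15+3, 22+0) = 22
r[6] = max(3+22, 6+16, 13+13, 15+6, 22+3, 14+0) = 26
r[7] = max(3+26, 6+22, 13+16, …, 14+3, 32+0) = 32
r[8] = max(3+32, 6+26, 13+22, …, 32+3, 21+0) = 35
r[9] = max(3+35, 6+32, 13+26, …, 21+3, 26+0) = 39
Maximum revenue is $39.
Now minimize piece count subject to staying optimal: for each k, pieces[k] = 1 + min over i with p[i]+r[k−i]=r[k] of pieces[k−i].
pieces[6] = 2
pieces[7] = 1
pieces[8] = 2
pieces[9] = 3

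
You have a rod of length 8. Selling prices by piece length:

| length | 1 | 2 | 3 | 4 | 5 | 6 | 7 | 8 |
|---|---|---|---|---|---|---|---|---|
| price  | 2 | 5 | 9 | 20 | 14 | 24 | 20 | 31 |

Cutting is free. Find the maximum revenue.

40

Let r[k] be the best obtainable value from length k. For each k, try every first piece i and keep the best of price[i] + r[k−i].
r[1] = 2
r[2] = max(2+2, 5+0) = 5
r[3] = max(2+5, 5+2, 9+0) = 9
r[4] = max(2+9, 5+5, 9+2, 20+0) = 20
r[5] = max(2+20, 5+9, 9+5, 20+2, 14+0) = 22
r[6] = max(2+22, 5+20, 9+9, 20+5, 14+2, 24+0) = 25
r[7] = max(2+25, 5+22, 9+20, …, 24+2, 20+0) = 29
r[8] = max(2+29, 5+25, 9+22, …, 20+2, 31+0) = 40
One optimal cutting: 4 + 4 → $20 + $20 = $40.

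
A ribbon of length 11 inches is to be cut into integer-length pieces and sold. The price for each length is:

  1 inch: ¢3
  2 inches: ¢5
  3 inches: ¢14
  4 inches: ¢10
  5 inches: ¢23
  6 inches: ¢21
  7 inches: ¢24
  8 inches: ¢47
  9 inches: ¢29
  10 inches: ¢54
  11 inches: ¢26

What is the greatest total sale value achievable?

Let best[k] be the best obtainable value from length k. For each k, try every first piece i and keep the best of price[i] + best[k−i].
best[1] = 3
best[2] = max(3+3, 5+0) = 6
best[3] = max(3+6, 5+3, 14+0) = 14
best[4] = max(3+14, 5+6, 14+3, 10+0) = 17
best[5] = max(3+17, 5+14, 14+6, 10+3, 23+0) = 23
best[6] = max(3+23, 5+17, 14+14, 10+6, 23+3, 21+0) = 28
best[7] = max(3+28, 5+23, 14+17, …, 21+3, 24+0) = 31
best[8] = max(3+31, 5+28, 14+23, …, 24+3, 47+0) = 47
best[9] = max(3+47, 5+31, 14+28, …, 47+3, 29+0) = 50
best[10] = max(3+50, 5+47, 14+31, …, 29+3, 54+0) = 54
best[11] = max(3+54, 5+50, 14+47, …, 54+3, 26+0) = 61
One optimal cutting: 8 + 3 → ¢47 + ¢14 = ¢61.

61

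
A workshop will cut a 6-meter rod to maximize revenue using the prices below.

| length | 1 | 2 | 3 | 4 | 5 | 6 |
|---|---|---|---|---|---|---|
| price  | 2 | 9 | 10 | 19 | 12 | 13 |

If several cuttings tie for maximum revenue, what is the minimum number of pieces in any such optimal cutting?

2

Build r[k] bottom-up: r[k] = max over allowed piece i of (p[i] + r[k−i]).
r[1] = 2
r[2] = max(2+2, 9+0) = 9
r[3] = max(2+9, 9+2, 10+0) = 11
r[4] = max(2+11, 9+9, 10+2, 19+0) = 19
r[5] = max(2+19, 9+11, 10+9, 19+2, 12+0) = 21
r[6] = max(2+21, 9+19, 10+11, 19+9, 12+2, 13+0) = 28
Maximum revenue is $28.
Now minimize piece count subject to staying optimal: for each k, pieces[k] = 1 + min over i with p[i]+r[k−i]=r[k] of pieces[k−i].
pieces[3] = 2
pieces[4] = 1
pieces[5] = 2
pieces[6] = 2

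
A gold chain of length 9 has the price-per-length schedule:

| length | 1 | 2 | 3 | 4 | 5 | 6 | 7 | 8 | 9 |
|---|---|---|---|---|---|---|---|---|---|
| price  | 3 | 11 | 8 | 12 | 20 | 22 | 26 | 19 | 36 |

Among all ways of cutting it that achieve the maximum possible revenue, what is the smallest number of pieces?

Let r[k] be the best obtainable value from length k. For each k, try every first piece i and keep the best of price[i] + r[k−i].
r[1] = 3
r[2] = max(3+3, 11+0) = 11
r[3] = max(3+11, 11+3, 8+0) = 14
r[4] = max(3+14, 11+11, 8+3, 12+0) = 22
r[5] = max(3+22, 11+14, 8+11, 12+3, 20+0) = 25
r[6] = max(3+25, 11+22, 8+14, 12+11, 20+3, 22+0) = 33
r[7] = max(3+33, 11+25, 8+22, …, 22+3, 26+0) = 36
r[8] = max(3+36, 11+33, 8+25, …, 26+3, 19+0) = 44
r[9] = max(3+44, 11+36, 8+33, …, 19+3, 36+0) = 47
Maximum revenue is $47.
Now minimize piece count subject to staying optimal: for each k, pieces[k] = 1 + min over i with p[i]+r[k−i]=r[k] of pieces[k−i].
pieces[6] = 3
pieces[7] = 4
pieces[8] = 4
pieces[9] = 5

5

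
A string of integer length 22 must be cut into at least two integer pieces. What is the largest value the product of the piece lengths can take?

2916

Let f[k] be the best product for length k (with at least one cut). For each first piece i, the rest contributes max(k−i, f[k−i]).
f[2] = 1·max(1,0) = 1·1 = 1
f[3] = max(1·2, 2·1) = 2
f[4] = max(1·3, 2·2, 3·1) = 4
f[5] = max(1·4, 2·3, 3·2, 4·1) = 6
f[6] = max(1·6, 2·4, 3·3, 4·2, 5·1) = 9
f[7] = max(1·9, 2·6, 3·4, 4·3, 5·2, 6·1) = 12
f[8] = max(1·12, 2·9, 3·6, …, 6·2, 7·1) = 18
f[9] = max(1·18, 2·12, 3·9, …, 7·2, 8·1) = 27
f[10] = max(1·27, 2·18, 3·12, …, 8·2, 9·1) = 36
f[11] = max(1·36, 2·27, 3·18, …, 9·2, 10·1) = 54
f[12] = max(1·54, 2·36, 3·27, …, 10·2, 11·1) = 81
f[13] = max(1·81, 2·54, 3·36, …, 11·2, 12·1) = 108
f[14] = max(1·108, 2·81, 3·54, …, 12·2, 13·1) = 162
f[15] = max(1·162, 2·108, 3·81, …, 13·2, 14·1) = 243
f[16] = max(1·243, 2·162, 3·108, …, 14·2, 15·1) = 324
f[17] = max(1·324, 2·243, 3·162, …, 15·2, 16·1) = 486
f[18] = max(1·486, 2·324, 3·243, …, 16·2, 17·1) = 729
f[19] = max(1·729, 2·486, 3·324, …, 17·2, 18·1) = 972
f[20] = max(1·972, 2·729, 3·486, …, 18·2, 19·1) = 1458
f[21] = max(1·1458, 2·972, 3·729, …, 19·2, 20·1) = 2187
f[22] = max(1·2187, 2·1458, 3·972, …, 20·2, 21·1) = 2916
One optimal split: 3 + 3 + 3 + 3 + 3 + 3 + 2 + 2; product 3·3·3·3·3·3·2·2 = 2916.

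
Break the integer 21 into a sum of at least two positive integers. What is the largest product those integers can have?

2187

Let prod[k] be the best product for length k (with at least one cut). For each first piece i, the rest contributes max(k−i, prod[k−i]).
prod[2] = 1*max(1,0) = 1*1 = 1
prod[3] = 1*max(2,1) = 1*2 = 2
prod[4] = 2*max(2,1) = 2*2 = 4
prod[5] = 2*max(3,2) = 2*3 = 6
prod[6] = 3*max(3,2) = 3*3 = 9
prod[7] = 2*max(5,6) = 2*6 = 12
prod[8] = 2*max(6,9) = 2*9 = 18
prod[9] = 3*max(6,9) = 3*9 = 27
prod[10] = 2*max(8,18) = 2*18 = 36
prod[11] = 2*max(9,27) = 2*27 = 54
prod[12] = 3*max(9,27) = 3*27 = 81
prod[13] = 2*max(11,54) = 2*54 = 108
prod[14] = 2*max(12,81) = 2*81 = 162
prod[15] = 3*max(12,81) = 3*81 = 243
prod[16] = 2*max(14,162) = 2*162 = 324
prod[17] = 2*max(15,243) = 2*243 = 486
prod[18] = 3*max(15,243) = 3*243 = 729
prod[19] = 2*max(17,486) = 2*486 = 972
prod[20] = 2*max(18,729) = 2*729 = 1458
prod[21] = 3*max(18,729) = 3*729 = 2187
One optimal split: 3 + 3 + 3 + 3 + 3 + 3 + 3; product 3*3*3*3*3*3*3 = 2187.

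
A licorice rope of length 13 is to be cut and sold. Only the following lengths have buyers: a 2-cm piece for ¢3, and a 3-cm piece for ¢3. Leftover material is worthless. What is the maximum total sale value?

18

Let best[k] be the best obtainable value from length k. For each k, try every first piece i and keep the best of price[i] + best[k−i].
best[1] = 0
best[2] = 3
best[3] = max(3+0, 3+0) = 3
best[4] = max(3+3, 3+0) = 6
best[5] = max(3+3, 3+3) = 6
best[6] = max(3+6, 3+3) = 9
best[7] = max(3+6, 3+6) = 9
best[8] = max(3+9, 3+6) = 12
best[9] = max(3+9, 3+9) = 12
best[10] = max(3+12, 3+9) = 15
best[11] = max(3+12, 3+12) = 15
best[12] = max(3+15, 3+12) = 18
best[13] = max(3+15, 3+15) = 18
One optimal cutting: pieces 2 + 2 + 2 + 2 + 2 + 2 with 1 cm of scrap → ¢18.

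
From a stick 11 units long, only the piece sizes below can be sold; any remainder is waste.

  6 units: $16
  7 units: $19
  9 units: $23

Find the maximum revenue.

Let f[k] be the best obtainable value from length k. For each k, try every first piece i and keep the best of price[i] + f[k−i].
f[1] = 0
f[2] = 0
f[3] = 0
f[4] = 0
f[5] = 0
f[6] = 16
f[7] = max(16+0, 19+0) = 19
f[8] = max(16+0, 19+0) = 19
f[9] = max(16+0, 19+0, 23+0) = 23
f[10] = max(16+0, 19+0, 23+0) = 23
f[11] = max(16+0, 19+0, 23+0) = 23
One optimal cutting: pieces 9 with 2 units of scrap → $23.

23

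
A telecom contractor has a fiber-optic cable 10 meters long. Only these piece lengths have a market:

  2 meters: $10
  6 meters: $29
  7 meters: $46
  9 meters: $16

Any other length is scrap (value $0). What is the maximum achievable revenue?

Consider every possible first cut. f[k] is the best of p[i]+f[k−i] over all sellable i≤k.
f[1] = 0
f[2] = 10
f[3] = 10
f[4] = 20  (first piece 2, then f[2]=10)
f[5] = 20
f[6] = 30  (first piece 2, then f[4]=20)
f[7] = 46
f[8] = 46
f[9] = 56  (first piece 2, then f[7]=46)
f[10] = 56
One optimal cutting: pieces 7 + 2 with 1 meter of scrap → $56.

56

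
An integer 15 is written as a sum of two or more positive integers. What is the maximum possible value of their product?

243

Fill m[k] for k=2..15: at each k try every first piece i and multiply by the better of (k−i) uncut or m[k−i].
m[2] = 1×max(1,0) = 1×1 = 1
m[3] = 1×max(2,1) = 1×2 = 2
m[4] = 2×max(2,1) = 2×2 = 4
m[5] = 2×max(3,2) = 2×3 = 6
m[6] = 3×max(3,2) = 3×3 = 9
m[7] = 2×max(5,6) = 2×6 = 12
m[8] = 2×max(6,9) = 2×9 = 18
m[9] = 3×max(6,9) = 3×9 = 27
m[10] = 2×max(8,18) = 2×18 = 36
m[11] = 2×max(9,27) = 2×27 = 54
m[12] = 3×max(9,27) = 3×27 = 81
m[13] = 2×max(11,54) = 2×54 = 108
m[14] = 2×max(12,81) = 2×81 = 162
m[15] = 3×max(12,81) = 3×81 = 243
One optimal split: 3 + 3 + 3 + 3 + 3; product 3×3×3×3×3 = 243.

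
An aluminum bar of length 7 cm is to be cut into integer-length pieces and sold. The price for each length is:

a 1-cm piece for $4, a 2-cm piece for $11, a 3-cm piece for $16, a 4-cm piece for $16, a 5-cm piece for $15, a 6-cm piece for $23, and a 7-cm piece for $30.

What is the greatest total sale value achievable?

Build r[k] bottom-up: r[k] = max over allowed piece i of (p[i] + r[k−i]).
r[1] = 4
r[2] = max(4+4, 11+0) = 11
r[3] = max(4+11, 11+4, 16+0) = 16
r[4] = max(4+16, 11+11, 16+4, 16+0) = 22
r[5] = max(4+22, 11+16, 16+11, 16+4, 15+0) = 27
r[6] = max(4+27, 11+22, 16+16, 16+11, 15+4, 23+0) = 33
r[7] = max(4+33, 11+27, 16+22, …, 23+4, 30+0) = 38
One optimal cutting: 3 + 2 + 2 → $16 + $11 + $11 = $38.

38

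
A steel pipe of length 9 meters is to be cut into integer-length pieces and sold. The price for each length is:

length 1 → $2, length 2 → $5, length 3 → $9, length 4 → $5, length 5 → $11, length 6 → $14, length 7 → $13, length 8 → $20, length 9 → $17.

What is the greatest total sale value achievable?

Consider every possible first cut. r[k] is the best of p[i]+r[k−i] over all sellable i≤k.
r[1] = 2
r[2] = max(2+2, 5+0) = 5
r[3] = max(2+5, 5+2, 9+0) = 9
r[4] = max(2+9, 5+5, 9+2, 5+0) = 11
r[5] = max(2+11, 5+9, 9+5, 5+2, 11+0) = 14
r[6] = max(2+14, 5+11, 9+9, 5+5, 11+2, 14+0) = 18
r[7] = max(2+18, 5+14, 9+11, …, 14+2, 13+0) = 20
r[8] = max(2+20, 5+18, 9+14, …, 13+2, 20+0) = 23
r[9] = max(2+23, 5+20, 9+18, …, 20+2, 17+0) = 27
One optimal cutting: 3 + 3 + 3 → $9 + $9 + $9 = $27.

27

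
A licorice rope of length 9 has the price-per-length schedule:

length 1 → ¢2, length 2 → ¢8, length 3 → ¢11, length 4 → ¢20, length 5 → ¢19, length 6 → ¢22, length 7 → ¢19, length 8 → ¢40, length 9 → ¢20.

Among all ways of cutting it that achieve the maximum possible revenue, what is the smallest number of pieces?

Consider every possible first cut. r[k] is the best of p[i]+r[k−i] over all sellable i≤k.
r[1] = 2
r[2] = max(2+2, 8+0) = 8
r[3] = max(2+8, 8+2, 11+0) = 11
r[4] = max(2+11, 8+8, 11+2, 20+0) = 20
r[5] = max(2+20, 8+11, 11+8, 20+2, 19+0) = 22
r[6] = max(2+22, 8+20, 11+11, 20+8, 19+2, 22+0) = 28
r[7] = max(2+28, 8+22, 11+20, …, 22+2, 19+0) = 31
r[8] = max(2+31, 8+28, 11+22, …, 19+2, 40+0) = 40
r[9] = max(2+40, 8+31, 11+28, …, 40+2, 20+0) = 42
Maximum revenue is ¢42.
Now minimize piece count subject to staying optimal: for each k, pieces[k] = 1 + min over i with p[i]+r[k−i]=r[k] of pieces[k−i].
pieces[6] = 2
pieces[7] = 2
pieces[8] = 1
pieces[9] = 2

2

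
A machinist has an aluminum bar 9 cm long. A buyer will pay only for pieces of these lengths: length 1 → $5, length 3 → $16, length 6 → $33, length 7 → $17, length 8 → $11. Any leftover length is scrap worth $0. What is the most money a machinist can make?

Build best[k] bottom-up: best[k] = max over allowed piece i of (p[i] + best[k−i]).
best[1] = 5
best[2] = 10  (first piece 1, then best[1]=5)
best[3] = 16
best[4] = 21  (first piece 1, then best[3]=16)
best[5] = 26  (first piece 1, then best[4]=21)
best[6] = 33
best[7] = 38  (first piece 1, then best[6]=33)
best[8] = 43  (first piece 1, then best[7]=38)
best[9] = 49  (first piece 3, then best[6]=33)
One optimal cutting: 6 + 3 → $49.

49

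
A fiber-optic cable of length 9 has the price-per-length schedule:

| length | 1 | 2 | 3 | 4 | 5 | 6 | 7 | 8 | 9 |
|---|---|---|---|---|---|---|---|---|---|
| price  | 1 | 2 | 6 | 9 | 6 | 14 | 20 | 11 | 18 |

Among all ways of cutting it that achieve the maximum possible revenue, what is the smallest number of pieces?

2

Build r[k] bottom-up: r[k] = max over allowed piece i of (p[i] + r[k−i]).
r[1] = 1
r[2] = max(1+1, 2+0) = 2
r[3] = max(1+2, 2+1, 6+0) = 6
r[4] = max(1+6, 2+2, 6+1, 9+0) = 9
r[5] = max(1+9, 2+6, 6+2, 9+1, 6+0) = 10
r[6] = max(1+10, 2+9, 6+6, 9+2, 6+1, 14+0) = 14
r[7] = max(1+14, 2+10, 6+9, …, 14+1, 20+0) = 20
r[8] = max(1+20, 2+14, 6+10, …, 20+1, 11+0) = 21
r[9] = max(1+21, 2+20, 6+14, …, 11+1, 18+0) = 22
Maximum revenue is $22.
Now minimize piece count subject to staying optimal: for each k, pieces[k] = 1 + min over i with p[i]+r[k−i]=r[k] of pieces[k−i].
pieces[6] = 1
pieces[7] = 1
pieces[8] = 2
pieces[9] = 2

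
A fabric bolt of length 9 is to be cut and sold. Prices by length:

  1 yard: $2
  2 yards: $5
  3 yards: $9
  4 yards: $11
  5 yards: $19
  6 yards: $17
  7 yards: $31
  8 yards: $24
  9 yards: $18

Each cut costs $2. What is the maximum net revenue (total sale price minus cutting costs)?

Consider every possible first cut. v[k] is the best of p[i]+v[k−i] over all sellable i≤k, charging 2 whenever i<k.
v[1] = 2
v[2] = 5
v[3] = 9
v[4] = 11
v[5] = 19
v[6] = 19  (first piece 1, then v[5]=19)
v[7] = 31
v[8] = 31  (first piece 1, then v[7]=31)
v[9] = 34  (first piece 2, then v[7]=31)
One optimal plan: pieces 7 + 2 (1 cut) → $36 − $2 = $34.

34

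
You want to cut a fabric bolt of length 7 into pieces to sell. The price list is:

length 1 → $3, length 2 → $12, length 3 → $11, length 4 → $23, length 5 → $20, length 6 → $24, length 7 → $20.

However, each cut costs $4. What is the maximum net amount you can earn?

Consider every possible first cut. r[k] is the best of p[i]+r[k−i] over all sellable i≤k, charging 4 whenever i<k.
r[1] = 3
r[2] = max(3+3-4, 12+0) = 12
r[3] = max(3+12-4, 12+3-4, 11+0) = 11
r[4] = max(3+11-4, 12+12-4, 11+3-4, 23+0) = 23
r[5] = max(3+23-4, 12+11-4, 11+12-4, 23+3-4, 20+0) = 22
r[6] = max(3+22-4, 12+23-4, 11+11-4, 23+12-4, 20+3-4, 24+0) = 31
r[7] = max(3+31-4, 12+22-4, 11+23-4, …, 24+3-4, 20+0) = 30
One optimal plan: pieces 4 + 2 + 1 (2 cuts) → $38 − $8 = $30.

30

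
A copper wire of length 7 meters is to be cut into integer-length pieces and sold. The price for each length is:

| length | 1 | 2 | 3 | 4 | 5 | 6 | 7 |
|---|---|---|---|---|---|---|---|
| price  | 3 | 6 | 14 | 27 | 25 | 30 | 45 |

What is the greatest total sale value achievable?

Consider every possible first cut. best[k] is the best of p[i]+best[k−i] over all sellable i≤k.
best[1] = 3
best[2] = max(3+3, 6+0) = 6
best[3] = max(3+6, 6+3, 14+0) = 14
best[4] = max(3+14, 6+6, 14+3, 27+0) = 27
best[5] = max(3+27, 6+14, 14+6, 27+3, 25+0) = 30
best[6] = max(3+30, 6+27, 14+14, 27+6, 25+3, 30+0) = 33
best[7] = max(3+33, 6+30, 14+27, …, 30+3, 45+0) = 45
Best is to sell the whole 7-meter piece uncut for €45.

45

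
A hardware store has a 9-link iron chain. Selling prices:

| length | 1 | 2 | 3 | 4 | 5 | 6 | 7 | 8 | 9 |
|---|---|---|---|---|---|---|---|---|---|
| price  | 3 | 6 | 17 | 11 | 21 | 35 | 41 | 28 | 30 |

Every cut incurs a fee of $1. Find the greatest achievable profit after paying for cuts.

51

Let net[k] be the best obtainable value from length k. For each k, try every first piece i and keep the best of price[i] + net[k−i] minus the 1 cut fee when i<k.
net[1] = 3
net[2] = max(3+3-1, 6+0) = 6
net[3] = max(3+6-1, 6+3-1, 17+0) = 17
net[4] = max(3+17-1, 6+6-1, 17+3-1, 11+0) = 19
net[5] = max(3+19-1, 6+17-1, 17+6-1, 11+3-1, 21+0) = 22
net[6] = max(3+22-1, 6+19-1, 17+17-1, 11+6-1, 21+3-1, 35+0) = 35
net[7] = max(3+35-1, 6+22-1, 17+19-1, …, 35+3-1, 41+0) = 41
net[8] = max(3+41-1, 6+35-1, 17+22-1, …, 41+3-1, 28+0) = 43
net[9] = max(3+43-1, 6+41-1, 17+35-1, …, 28+3-1, 30+0) = 51
One optimal plan: pieces 6 + 3 (1 cut) → $52 − $1 = $51.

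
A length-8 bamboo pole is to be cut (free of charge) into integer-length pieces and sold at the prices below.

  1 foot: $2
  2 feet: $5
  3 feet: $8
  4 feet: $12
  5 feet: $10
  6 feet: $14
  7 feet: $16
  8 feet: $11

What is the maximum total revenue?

Build R[k] bottom-up: R[k] = max over allowed piece i of (p[i] + R[k−i]).
R[1] = 2
R[2] = max(2+2, 5+0) = 5
R[3] = max(2+5, 5+2, 8+0) = 8
R[4] = max(2+8, 5+5, 8+2, 12+0) = 12
R[5] = max(2+12, 5+8, 8+5, 12+2, 10+0) = 14
R[6] = max(2+14, 5+12, 8+8, 12+5, 10+2, 14+0) = 17
R[7] = max(2+17, 5+14, 8+12, …, 14+2, 16+0) = 20
R[8] = max(2+20, 5+17, 8+14, …, 16+2, 11+0) = 24
One optimal cutting: 4 + 4 → $12 + $12 = $24.

24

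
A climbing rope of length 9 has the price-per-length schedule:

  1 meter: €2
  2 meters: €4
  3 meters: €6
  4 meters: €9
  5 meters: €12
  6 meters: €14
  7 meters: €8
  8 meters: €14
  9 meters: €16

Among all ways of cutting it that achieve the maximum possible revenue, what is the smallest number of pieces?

Let r[k] be the best obtainable value from length k. For each k, try every first piece i and keep the best of price[i] + r[k−i].
r[1] = 2
r[2] = max(2+2, 4+0) = 4
r[3] = max(2+4, 4+2, 6+0) = 6
r[4] = max(2+6, 4+4, 6+2, 9+0) = 9
r[5] = max(2+9, 4+6, 6+4, 9+2, 12+0) = 12
r[6] = max(2+12, 4+9, 6+6, 9+4, 12+2, 14+0) = 14
r[7] = max(2+14, 4+12, 6+9, …, 14+2, 8+0) = 16
r[8] = max(2+16, 4+14, 6+12, …, 8+2, 14+0) = 18
r[9] = max(2+18, 4+16, 6+14, …, 14+2, 16+0) = 21
Maximum revenue is €21.
Now minimize piece count subject to staying optimal: for each k, pieces[k] = 1 + min over i with p[i]+r[k−i]=r[k] of pieces[k−i].
pieces[6] = 1
pieces[7] = 2
pieces[8] = 2
pieces[9] = 2

2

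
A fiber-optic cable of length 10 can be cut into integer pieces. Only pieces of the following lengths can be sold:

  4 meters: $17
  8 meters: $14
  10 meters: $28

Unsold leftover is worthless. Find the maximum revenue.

Let best[k] be the best obtainable value from length k. For each k, try every first piece i and keep the best of price[i] + best[k−i].
best[1] = 0
best[2] = 0
best[3] = 0
best[4] = 17
best[5] = 17
best[6] = 17
best[7] = 17
best[8] = max(17+17, 14+0) = 34
best[9] = max(17+17, 14+0) = 34
best[10] = max(17+17, 14+0, 28+0) = 34
One optimal cutting: pieces 4 + 4 with 2 meters of scrap → $34.

34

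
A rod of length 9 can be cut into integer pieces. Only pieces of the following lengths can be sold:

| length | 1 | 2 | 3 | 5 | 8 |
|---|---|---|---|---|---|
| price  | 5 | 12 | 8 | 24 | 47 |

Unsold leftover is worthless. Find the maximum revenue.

53

Build r[k] bottom-up: r[k] = max over allowed piece i of (p[i] + r[k−i]).
r[1] = 5
r[2] = 12
r[3] = 17  (first piece 1, then r[2]=12)
r[4] = 24  (first piece 2, then r[2]=12)
r[5] = 29  (first piece 1, then r[4]=24)
r[6] = 36  (first piece 2, then r[4]=24)
r[7] = 41  (first piece 1, then r[6]=36)
r[8] = 48  (first piece 2, then r[6]=36)
r[9] = 53  (first piece 1, then r[8]=48)
One optimal cutting: 2 + 2 + 2 + 2 + 1 → 53.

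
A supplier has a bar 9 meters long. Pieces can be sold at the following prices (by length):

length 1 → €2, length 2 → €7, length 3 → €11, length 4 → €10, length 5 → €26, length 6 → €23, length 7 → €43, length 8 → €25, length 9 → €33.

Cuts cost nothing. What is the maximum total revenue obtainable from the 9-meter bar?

Build R[k] bottom-up: R[k] = max over allowed piece i of (p[i] + R[k−i]).
R[1] = 2
R[2] = max(2+2, 7+0) = 7
R[3] = max(2+7, 7+2, 11+0) = 11
R[4] = max(2+11, 7+7, 11+2, 10+0) = 14
R[5] = max(2+14, 7+11, 11+7, 10+2, 26+0) = 26
R[6] = max(2+26, 7+14, 11+11, 10+7, 26+2, 23+0) = 28
R[7] = max(2+28, 7+26, 11+14, …, 23+2, 43+0) = 43
R[8] = max(2+43, 7+28, 11+26, …, 43+2, 25+0) = 45
R[9] = max(2+45, 7+43, 11+28, …, 25+2, 33+0) = 50
One optimal cutting: 7 + 2 → €43 + €7 = €50.

50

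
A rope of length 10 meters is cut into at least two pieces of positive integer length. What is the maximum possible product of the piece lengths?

36

Define prod[k] = max over 1≤i<k of i · max(k−i, prod[k−i]); the inner max lets the remainder stay uncut if that's better.
Small cases: prod[2]=1, prod[3]=2, prod[4]=4, prod[5]=6.
prod[6] = max(1·6, 2·4, 3·3, 4·2, 5·1) = 9
prod[7] = max(1·9, 2·6, 3·4, 4·3, 5·2, 6·1) = 12
prod[8] = max(1·12, 2·9, 3·6, …, 6·2, 7·1) = 18
prod[9] = max(1·18, 2·12, 3·9, …, 7·2, 8·1) = 27
prod[10] = max(1·27, 2·18, 3·12, …, 8·2, 9·1) = 36
One optimal split: 3 + 3 + 2 + 2; product 3·3·2·2 = 36.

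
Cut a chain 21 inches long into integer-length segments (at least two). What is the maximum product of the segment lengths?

Fill m[k] for k=2..21: at each k try every first piece i and multiply by the better of (k−i) uncut or m[k−i].
m[2] = 1·max(1,0) = 1·1 = 1
m[3] = max(1·2, 2·1) = 2
m[4] = max(1·3, 2·2, 3·1) = 4
m[5] = max(1·4, 2·3, 3·2, 4·1) = 6
m[6] = max(1·6, 2·4, 3·3, 4·2, 5·1) = 9
m[7] = max(1·9, 2·6, 3·4, 4·3, 5·2, 6·1) = 12
m[8] = max(1·12, 2·9, 3·6, …, 6·2, 7·1) = 18
m[9] = max(1·18, 2·12, 3·9, …, 7·2, 8·1) = 27
m[10] = max(1·27, 2·18, 3·12, …, 8·2, 9·1) = 36
m[11] = max(1·36, 2·27, 3·18, …, 9·2, 10·1) = 54
m[12] = max(1·54, 2·36, 3·27, …, 10·2, 11·1) = 81
m[13] = max(1·81, 2·54, 3·36, …, 11·2, 12·1) = 108
m[14] = max(1·108, 2·81, 3·54, …, 12·2, 13·1) = 162
m[15] = max(1·162, 2·108, 3·81, …, 13·2, 14·1) = 243
m[16] = max(1·243, 2·162, 3·108, …, 14·2, 15·1) = 324
m[17] = max(1·324, 2·243, 3·162, …, 15·2, 16·1) = 486
m[18] = max(1·486, 2·324, 3·243, …, 16·2, 17·1) = 729
m[19] = max(1·729, 2·486, 3·324, …, 17·2, 18·1) = 972
m[20] = max(1·972, 2·729, 3·486, …, 18·2, 19·1) = 1458
m[21] = max(1·1458, 2·972, 3·729, …, 19·2, 20·1) = 2187
One optimal split: 3 + 3 + 3 + 3 + 3 + 3 + 3; product 3·3·3·3·3·3·3 = 2187.

2187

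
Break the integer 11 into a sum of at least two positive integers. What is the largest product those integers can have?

54

Fill f[k] for k=2..11: at each k try every first piece i and multiply by the better of (k−i) uncut or f[k−i].
f[2] = 1*max(1,0) = 1*1 = 1
f[3] = 1*max(2,1) = 1*2 = 2
f[4] = 2*max(2,1) = 2*2 = 4
f[5] = 2*max(3,2) = 2*3 = 6
f[6] = 3*max(3,2) = 3*3 = 9
f[7] = 2*max(5,6) = 2*6 = 12
f[8] = 2*max(6,9) = 2*9 = 18
f[9] = 3*max(6,9) = 3*9 = 27
f[10] = 2*max(8,18) = 2*18 = 36
f[11] = 2*max(9,27) = 2*27 = 54
One optimal split: 3 + 3 + 3 + 2; product 3*3*3*2 = 54.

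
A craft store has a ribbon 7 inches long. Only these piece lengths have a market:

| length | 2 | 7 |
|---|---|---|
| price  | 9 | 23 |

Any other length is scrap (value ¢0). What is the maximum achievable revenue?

27

Consider every possible first cut. r[k] is the best of p[i]+r[k−i] over all sellable i≤k.
r[1] = 0
r[2] = 9
r[3] = 9
r[4] = 18  (first piece 2, then r[2]=9)
r[5] = 18
r[6] = 27  (first piece 2, then r[4]=18)
r[7] = max(9+18, 23+0) = 27
One optimal cutting: pieces 2 + 2 + 2 with 1 inch of scrap → ¢27.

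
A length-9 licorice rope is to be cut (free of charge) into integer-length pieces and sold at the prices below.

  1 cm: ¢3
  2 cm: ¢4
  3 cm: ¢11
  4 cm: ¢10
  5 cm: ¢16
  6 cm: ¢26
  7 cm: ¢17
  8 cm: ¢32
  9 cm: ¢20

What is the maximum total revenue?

Build best[k] bottom-up: best[k] = max over allowed piece i of (p[i] + best[k−i]).
best[1] = 3
best[2] = max(3+3, 4+0) = 6
best[3] = max(3+6, 4+3, 11+0) = 11
best[4] = max(3+11, 4+6, 11+3, 10+0) = 14
best[5] = max(3+14, 4+11, 11+6, 10+3, 16+0) = 17
best[6] = max(3+17, 4+14, 11+11, 10+6, 16+3, 26+0) = 26
best[7] = max(3+26, 4+17, 11+14, …, 26+3, 17+0) = 29
best[8] = max(3+29, 4+26, 11+17, …, 17+3, 32+0) = 32
best[9] = max(3+32, 4+29, 11+26, …, 32+3, 20+0) = 37
One optimal cutting: 6 + 3 → ¢26 + ¢11 = ¢37.

37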